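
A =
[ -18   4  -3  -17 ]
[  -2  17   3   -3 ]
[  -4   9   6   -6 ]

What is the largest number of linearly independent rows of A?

3

Row reduce to echelon form.
R2 ← R2 − (1/9)·R1: [0, 149/9, 10/3, -10/9]
R3 ← R3 − (2/9)·R1: [0, 73/9, 20/3, -20/9]
R3 ← R3 − (73/149)·R2: [0, 0, 750/149, -250/149]
Echelon form has 3 nonzero rows, so rank(A) = 3.
The rank gives the maximum number of linearly independent rows: 3.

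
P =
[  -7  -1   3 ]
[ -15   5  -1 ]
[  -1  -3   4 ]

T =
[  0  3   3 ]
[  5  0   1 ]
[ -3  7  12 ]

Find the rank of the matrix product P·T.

3

First compute PT:
[[-14,   0,  14],
 [ 28, -52, -52],
 [-27,  25,  42]]
Now row reduce the product.
R2 ← R2 + (2)·R1: [0, -52, -24]
R3 ← R3 − (27/14)·R1: [0, 25, 15]
R3 ← R3 + (25/52)·R2: [0, 0, 45/13]
3 nonzero rows, so rank(PT) = 3.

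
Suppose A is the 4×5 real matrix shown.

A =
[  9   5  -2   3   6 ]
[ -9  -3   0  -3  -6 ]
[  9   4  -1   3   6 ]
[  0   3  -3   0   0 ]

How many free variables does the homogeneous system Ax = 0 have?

3

Row reduce to echelon form.
R2 ← R2 + R1: [0, 2, -2, 0, 0]
R3 ← R3 − R1: [0, -1, 1, 0, 0]
R3 ← R3 + (1/2)·R2: [0, 0, 0, 0, 0]
R4 ← R4 − (3/2)·R2: [0, 0, 0, 0, 0]
2 nonzero rows, so rank(A) = 2.
A has 5 columns; by rank–nullity, nullity = 5 − 2 = 3.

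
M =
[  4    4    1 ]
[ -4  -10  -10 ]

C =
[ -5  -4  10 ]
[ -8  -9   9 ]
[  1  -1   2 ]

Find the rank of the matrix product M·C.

First compute MC:
[[-51, -53,  78],
 [ 90, 116, -150]]
Now row reduce the product.
R2 ← R2 + (30/17)·R1: [0, 382/17, -210/17]
2 nonzero rows, so rank(MC) = 2.

2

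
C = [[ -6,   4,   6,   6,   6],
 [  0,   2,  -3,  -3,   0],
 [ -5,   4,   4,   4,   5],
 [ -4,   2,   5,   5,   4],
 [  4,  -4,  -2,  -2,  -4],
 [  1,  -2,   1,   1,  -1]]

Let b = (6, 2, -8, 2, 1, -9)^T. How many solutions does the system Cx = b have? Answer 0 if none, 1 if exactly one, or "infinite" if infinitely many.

0

Row reduce the augmented matrix [C | b].
R3 ← R3 − (5/6)·R1: [0, 2/3, -1, -1, 0, -13]
R4 ← R4 − (2/3)·R1: [0, -2/3, 1, 1, 0, -2]
R5 ← R5 + (2/3)·R1: [0, -4/3, 2, 2, 0, 5]
R6 ← R6 + (1/6)·R1: [0, -4/3, 2, 2, 0, -8]
R3 ← R3 − (1/3)·R2: [0, 0, 0, 0, 0, -41/3]
R4 ← R4 + (1/3)·R2: [0, 0, 0, 0, 0, -4/3]
R5 ← R5 + (2/3)·R2: [0, 0, 0, 0, 0, 19/3]
R6 ← R6 + (2/3)·R2: [0, 0, 0, 0, 0, -20/3]
R4 ← R4 − (4/41)·R3: [0, 0, 0, 0, 0, 0]
R5 ← R5 + (19/41)·R3: [0, 0, 0, 0, 0, 0]
R6 ← R6 − (20/41)·R3: [0, 0, 0, 0, 0, 0]
The echelon form has 3 nonzero rows; the last pivot sits in the augmented column, so rank(C) = 2 but rank([C|b]) = 3.
Since the ranks differ, the system is inconsistent.
It has no solutions.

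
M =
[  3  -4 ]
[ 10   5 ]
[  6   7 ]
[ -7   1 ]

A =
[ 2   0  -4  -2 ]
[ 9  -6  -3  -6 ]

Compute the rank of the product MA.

2

First compute MA:
[[-30,  24,   0,  18],
 [ 65, -30, -55, -50],
 [ 75, -42, -45, -54],
 [ -5,  -6,  25,   8]]
Now row reduce the product.
R2 ← R2 + (13/6)·R1: [0, 22, -55, -11]
R3 ← R3 + (5/2)·R1: [0, 18, -45, -9]
R4 ← R4 − (1/6)·R1: [0, -10, 25, 5]
R3 ← R3 − (9/11)·R2: [0, 0, 0, 0]
R4 ← R4 + (5/11)·R2: [0, 0, 0, 0]
2 nonzero rows, so rank(MA) = 2.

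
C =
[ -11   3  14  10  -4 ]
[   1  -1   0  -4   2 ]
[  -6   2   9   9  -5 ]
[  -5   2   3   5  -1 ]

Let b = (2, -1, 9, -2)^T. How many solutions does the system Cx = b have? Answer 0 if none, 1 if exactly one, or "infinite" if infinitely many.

Row reduce the augmented matrix [C | b].
R2 ← R2 + (1/11)·R1: [0, -8/11, 14/11, -34/11, 18/11, -9/11]
R3 ← R3 − (6/11)·R1: [0, 4/11, 15/11, 39/11, -31/11, 87/11]
R4 ← R4 − (5/11)·R1: [0, 7/11, -37/11, 5/11, 9/11, -32/11]
R3 ← R3 + (1/2)·R2: [0, 0, 2, 2, -2, 15/2]
R4 ← R4 + (7/8)·R2: [0, 0, -9/4, -9/4, 9/4, -29/8]
R4 ← R4 + (9/8)·R3: [0, 0, 0, 0, 0, 77/16]
The echelon form has 4 nonzero rows; the last pivot sits in the augmented column, so rank(C) = 3 but rank([C|b]) = 4.
Since the ranks differ, the system is inconsistent.
It has no solutions.

0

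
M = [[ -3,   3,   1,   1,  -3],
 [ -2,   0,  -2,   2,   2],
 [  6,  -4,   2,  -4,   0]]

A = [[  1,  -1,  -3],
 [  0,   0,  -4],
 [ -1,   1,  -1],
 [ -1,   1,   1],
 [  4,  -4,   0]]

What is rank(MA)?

2

First compute MA:
[[-17,  17,  -3],
 [  6,  -6,  10],
 [  8,  -8,  -8]]
Now row reduce the product.
R2 ← R2 + (6/17)·R1: [0, 0, 152/17]
R3 ← R3 + (8/17)·R1: [0, 0, -160/17]
R3 ← R3 + (20/19)·R2: [0, 0, 0]
2 nonzero rows, so rank(MA) = 2.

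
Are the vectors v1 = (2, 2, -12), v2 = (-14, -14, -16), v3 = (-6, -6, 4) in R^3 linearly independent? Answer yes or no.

no

Form the matrix with these vectors as rows and row reduce.
R2 ← R2 + (7)·R1: [0, 0, -100]
R3 ← R3 + (3)·R1: [0, 0, -32]
R3 ← R3 − (8/25)·R2: [0, 0, 0]
2 nonzero rows, so the 3 vectors span a space of dimension 2.
Since 2 < 3, the vectors are linearly dependent.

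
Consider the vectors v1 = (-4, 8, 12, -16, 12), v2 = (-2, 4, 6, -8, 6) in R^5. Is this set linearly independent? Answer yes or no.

no

Form the matrix with these vectors as rows and row reduce.
R2 ← R2 − (1/2)·R1: [0, 0, 0, 0, 0]
1 nonzero row, so the 2 vectors span a space of dimension 1.
Since 1 < 2, the vectors are linearly dependent.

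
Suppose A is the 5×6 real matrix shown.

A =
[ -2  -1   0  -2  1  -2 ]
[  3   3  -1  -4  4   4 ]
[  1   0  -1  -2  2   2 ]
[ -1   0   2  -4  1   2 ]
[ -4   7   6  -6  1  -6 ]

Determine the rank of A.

4

Row reduce to echelon form.
R2 ← R2 + (3/2)·R1: [0, 3/2, -1, -7, 11/2, 1]
R3 ← R3 + (1/2)·R1: [0, -1/2, -1, -3, 5/2, 1]
R4 ← R4 − (1/2)·R1: [0, 1/2, 2, -3, 1/2, 3]
R5 ← R5 − (2)·R1: [0, 9, 6, -2, -1, -2]
R3 ← R3 + (1/3)·R2: [0, 0, -4/3, -16/3, 13/3, 4/3]
R4 ← R4 − (1/3)·R2: [0, 0, 7/3, -2/3, -4/3, 8/3]
R5 ← R5 − (6)·R2: [0, 0, 12, 40, -34, -8]
R4 ← R4 + (7/4)·R3: [0, 0, 0, -10, 25/4, 5]
R5 ← R5 + (9)·R3: [0, 0, 0, -8, 5, 4]
R5 ← R5 − (4/5)·R4: [0, 0, 0, 0, 0, 0]
Echelon form has 4 nonzero rows, so rank(A) = 4.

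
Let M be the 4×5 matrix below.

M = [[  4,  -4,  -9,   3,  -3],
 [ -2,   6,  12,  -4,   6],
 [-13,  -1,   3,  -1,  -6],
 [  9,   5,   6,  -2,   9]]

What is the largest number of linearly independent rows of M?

Row reduce to echelon form.
R2 ← R2 + (1/2)·R1: [0, 4, 15/2, -5/2, 9/2]
R3 ← R3 + (13/4)·R1: [0, -14, -105/4, 35/4, -63/4]
R4 ← R4 − (9/4)·R1: [0, 14, 105/4, -35/4, 63/4]
R3 ← R3 + (7/2)·R2: [0, 0, 0, 0, 0]
R4 ← R4 − (7/2)·R2: [0, 0, 0, 0, 0]
Echelon form has 2 nonzero rows, so rank(M) = 2.
The rank gives the maximum number of linearly independent rows: 2.

2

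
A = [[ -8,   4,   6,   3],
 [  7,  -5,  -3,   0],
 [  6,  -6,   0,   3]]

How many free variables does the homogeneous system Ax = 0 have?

2

Row reduce to echelon form.
R2 ← R2 + (7/8)·R1: [0, -3/2, 9/4, 21/8]
R3 ← R3 + (3/4)·R1: [0, -3, 9/2, 21/4]
R3 ← R3 − (2)·R2: [0, 0, 0, 0]
2 nonzero rows, so rank(A) = 2.
A has 4 columns; by rank–nullity, nullity = 4 − 2 = 2.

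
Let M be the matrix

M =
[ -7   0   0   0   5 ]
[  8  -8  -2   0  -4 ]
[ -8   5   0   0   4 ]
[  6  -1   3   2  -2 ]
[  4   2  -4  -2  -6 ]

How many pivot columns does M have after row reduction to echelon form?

Row reduce to echelon form.
R2 ← R2 + (8/7)·R1: [0, -8, -2, 0, 12/7]
R3 ← R3 − (8/7)·R1: [0, 5, 0, 0, -12/7]
R4 ← R4 + (6/7)·R1: [0, -1, 3, 2, 16/7]
R5 ← R5 + (4/7)·R1: [0, 2, -4, -2, -22/7]
R3 ← R3 + (5/8)·R2: [0, 0, -5/4, 0, -9/14]
R4 ← R4 − (1/8)·R2: [0, 0, 13/4, 2, 29/14]
R5 ← R5 + (1/4)·R2: [0, 0, -9/2, -2, -19/7]
R4 ← R4 + (13/5)·R3: [0, 0, 0, 2, 2/5]
R5 ← R5 − (18/5)·R3: [0, 0, 0, -2, -2/5]
R5 ← R5 + R4: [0, 0, 0, 0, 0]
Echelon form has 4 nonzero rows, so rank(M) = 4.
Each nonzero row contributes one pivot column: 4 pivot columns.

4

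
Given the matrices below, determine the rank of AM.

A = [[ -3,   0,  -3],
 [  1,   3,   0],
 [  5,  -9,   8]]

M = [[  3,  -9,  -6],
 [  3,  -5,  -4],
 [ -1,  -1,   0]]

2

First compute AM:
[[ -6,  30,  18],
 [ 12, -24, -18],
 [-20,  -8,   6]]
Now row reduce the product.
R2 ← R2 + (2)·R1: [0, 36, 18]
R3 ← R3 − (10/3)·R1: [0, -108, -54]
R3 ← R3 + (3)·R2: [0, 0, 0]
2 nonzero rows, so rank(AM) = 2.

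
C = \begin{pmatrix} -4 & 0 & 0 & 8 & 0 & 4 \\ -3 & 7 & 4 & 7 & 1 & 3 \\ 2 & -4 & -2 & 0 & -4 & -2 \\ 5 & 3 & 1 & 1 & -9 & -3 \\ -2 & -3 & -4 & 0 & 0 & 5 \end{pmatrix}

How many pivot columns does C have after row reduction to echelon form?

4

Row reduce to echelon form.
R2 ← R2 − (3/4)·R1: [0, 7, 4, 1, 1, 0]
R3 ← R3 + (1/2)·R1: [0, -4, -2, 4, -4, 0]
R4 ← R4 + (5/4)·R1: [0, 3, 1, 11, -9, 2]
R5 ← R5 − (1/2)·R1: [0, -3, -4, -4, 0, 3]
R3 ← R3 + (4/7)·R2: [0, 0, 2/7, 32/7, -24/7, 0]
R4 ← R4 − (3/7)·R2: [0, 0, -5/7, 74/7, -66/7, 2]
R5 ← R5 + (3/7)·R2: [0, 0, -16/7, -25/7, 3/7, 3]
R4 ← R4 + (5/2)·R3: [0, 0, 0, 22, -18, 2]
R5 ← R5 + (8)·R3: [0, 0, 0, 33, -27, 3]
R5 ← R5 − (3/2)·R4: [0, 0, 0, 0, 0, 0]
Echelon form has 4 nonzero rows, so rank(C) = 4.
Each nonzero row contributes one pivot column: 4 pivot columns.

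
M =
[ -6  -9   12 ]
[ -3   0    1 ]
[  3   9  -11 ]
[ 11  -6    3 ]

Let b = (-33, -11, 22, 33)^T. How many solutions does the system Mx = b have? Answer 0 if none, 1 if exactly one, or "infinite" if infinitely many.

infinite

Row reduce the augmented matrix [M | b].
R2 ← R2 − (1/2)·R1: [0, 9/2, -5, 11/2]
R3 ← R3 + (1/2)·R1: [0, 9/2, -5, 11/2]
R4 ← R4 + (11/6)·R1: [0, -45/2, 25, -55/2]
R3 ← R3 − R2: [0, 0, 0, 0]
R4 ← R4 + (5)·R2: [0, 0, 0, 0]
The echelon form has 2 nonzero rows, and every pivot lies in the first 3 columns, so rank(M) = rank([M|b]) = 2.
The system is consistent.
rank = 2 < 3 unknowns, so there are infinitely many solutions.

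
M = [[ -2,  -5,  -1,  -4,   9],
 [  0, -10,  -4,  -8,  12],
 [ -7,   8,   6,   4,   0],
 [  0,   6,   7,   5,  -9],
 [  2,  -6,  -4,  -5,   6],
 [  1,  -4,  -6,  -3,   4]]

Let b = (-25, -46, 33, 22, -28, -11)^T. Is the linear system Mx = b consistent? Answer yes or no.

yes

Row reduce the augmented matrix [M | b].
R3 ← R3 − (7/2)·R1: [0, 51/2, 19/2, 18, -63/2, 241/2]
R5 ← R5 + R1: [0, -11, -5, -9, 15, -53]
R6 ← R6 + (1/2)·R1: [0, -13/2, -13/2, -5, 17/2, -47/2]
R3 ← R3 + (51/20)·R2: [0, 0, -7/10, -12/5, -9/10, 16/5]
R4 ← R4 + (3/5)·R2: [0, 0, 23/5, 1/5, -9/5, -28/5]
R5 ← R5 − (11/10)·R2: [0, 0, -3/5, -1/5, 9/5, -12/5]
R6 ← R6 − (13/20)·R2: [0, 0, -39/10, 1/5, 7/10, 32/5]
R4 ← R4 + (46/7)·R3: [0, 0, 0, -109/7, -54/7, 108/7]
R5 ← R5 − (6/7)·R3: [0, 0, 0, 13/7, 18/7, -36/7]
R6 ← R6 − (39/7)·R3: [0, 0, 0, 95/7, 40/7, -80/7]
R5 ← R5 + (13/109)·R4: [0, 0, 0, 0, 180/109, -360/109]
R6 ← R6 + (95/109)·R4: [0, 0, 0, 0, -110/109, 220/109]
R6 ← R6 + (11/18)·R5: [0, 0, 0, 0, 0, 0]
The echelon form has 5 nonzero rows, and every pivot lies in the first 5 columns, so rank(M) = rank([M|b]) = 5.
The system is consistent.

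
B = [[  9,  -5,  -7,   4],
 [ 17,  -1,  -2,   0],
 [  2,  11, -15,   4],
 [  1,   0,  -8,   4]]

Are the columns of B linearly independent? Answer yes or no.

Row reduce B to echelon form.
R2 ← R2 − (17/9)·R1: [0, 76/9, 101/9, -68/9]
R3 ← R3 − (2/9)·R1: [0, 109/9, -121/9, 28/9]
R4 ← R4 − (1/9)·R1: [0, 5/9, -65/9, 32/9]
R3 ← R3 − (109/76)·R2: [0, 0, -2245/76, 265/19]
R4 ← R4 − (5/76)·R2: [0, 0, -605/76, 77/19]
R4 ← R4 − (121/449)·R3: [0, 0, 0, 132/449]
4 pivots among 4 columns.
Every column is a pivot column, so the columns are linearly independent.

yes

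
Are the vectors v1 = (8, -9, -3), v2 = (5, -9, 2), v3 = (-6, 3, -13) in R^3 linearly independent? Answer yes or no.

yes

Form the matrix with these vectors as rows and row reduce.
R2 ← R2 − (5/8)·R1: [0, -27/8, 31/8]
R3 ← R3 + (3/4)·R1: [0, -15/4, -61/4]
R3 ← R3 − (10/9)·R2: [0, 0, -176/9]
3 nonzero rows, so the 3 vectors span a space of dimension 3.
Since 3 = 3, the vectors are linearly independent.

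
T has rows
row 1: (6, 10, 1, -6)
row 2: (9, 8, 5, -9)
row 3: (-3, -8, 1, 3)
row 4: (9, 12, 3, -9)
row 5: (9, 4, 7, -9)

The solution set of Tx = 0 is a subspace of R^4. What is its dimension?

2

Row reduce to echelon form.
R2 ← R2 − (3/2)·R1: [0, -7, 7/2, 0]
R3 ← R3 + (1/2)·R1: [0, -3, 3/2, 0]
R4 ← R4 − (3/2)·R1: [0, -3, 3/2, 0]
R5 ← R5 − (3/2)·R1: [0, -11, 11/2, 0]
R3 ← R3 − (3/7)·R2: [0, 0, 0, 0]
R4 ← R4 − (3/7)·R2: [0, 0, 0, 0]
R5 ← R5 − (11/7)·R2: [0, 0, 0, 0]
2 nonzero rows, so rank(T) = 2.
T has 4 columns; by rank–nullity, nullity = 4 − 2 = 2.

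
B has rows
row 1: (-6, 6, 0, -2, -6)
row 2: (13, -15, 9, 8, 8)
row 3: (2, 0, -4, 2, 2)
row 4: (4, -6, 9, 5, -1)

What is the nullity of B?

Row reduce to echelon form.
R2 ← R2 + (13/6)·R1: [0, -2, 9, 11/3, -5]
R3 ← R3 + (1/3)·R1: [0, 2, -4, 4/3, 0]
R4 ← R4 + (2/3)·R1: [0, -2, 9, 11/3, -5]
R3 ← R3 + R2: [0, 0, 5, 5, -5]
R4 ← R4 − R2: [0, 0, 0, 0, 0]
3 nonzero rows, so rank(B) = 3.
B has 5 columns; by rank–nullity, nullity = 5 − 3 = 2.

2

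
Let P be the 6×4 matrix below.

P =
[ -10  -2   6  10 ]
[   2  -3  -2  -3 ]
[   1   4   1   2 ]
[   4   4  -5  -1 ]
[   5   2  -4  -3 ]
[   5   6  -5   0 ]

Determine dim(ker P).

0

Row reduce to echelon form.
R2 ← R2 + (1/5)·R1: [0, -17/5, -4/5, -1]
R3 ← R3 + (1/10)·R1: [0, 19/5, 8/5, 3]
R4 ← R4 + (2/5)·R1: [0, 16/5, -13/5, 3]
R5 ← R5 + (1/2)·R1: [0, 1, -1, 2]
R6 ← R6 + (1/2)·R1: [0, 5, -2, 5]
R3 ← R3 + (19/17)·R2: [0, 0, 12/17, 32/17]
R4 ← R4 + (16/17)·R2: [0, 0, -57/17, 35/17]
R5 ← R5 + (5/17)·R2: [0, 0, -21/17, 29/17]
R6 ← R6 + (25/17)·R2: [0, 0, -54/17, 60/17]
R4 ← R4 + (19/4)·R3: [0, 0, 0, 11]
R5 ← R5 + (7/4)·R3: [0, 0, 0, 5]
R6 ← R6 + (9/2)·R3: [0, 0, 0, 12]
R5 ← R5 − (5/11)·R4: [0, 0, 0, 0]
R6 ← R6 − (12/11)·R4: [0, 0, 0, 0]
4 nonzero rows, so rank(P) = 4.
P has 4 columns; by rank–nullity, nullity = 4 − 4 = 0.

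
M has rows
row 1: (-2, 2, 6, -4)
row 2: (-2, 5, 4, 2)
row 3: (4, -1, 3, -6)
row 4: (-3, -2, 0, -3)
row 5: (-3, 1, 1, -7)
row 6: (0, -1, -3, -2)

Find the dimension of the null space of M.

0

Row reduce to echelon form.
R2 ← R2 − R1: [0, 3, -2, 6]
R3 ← R3 + (2)·R1: [0, 3, 15, -14]
R4 ← R4 − (3/2)·R1: [0, -5, -9, 3]
R5 ← R5 − (3/2)·R1: [0, -2, -8, -1]
R3 ← R3 − R2: [0, 0, 17, -20]
R4 ← R4 + (5/3)·R2: [0, 0, -37/3, 13]
R5 ← R5 + (2/3)·R2: [0, 0, -28/3, 3]
R6 ← R6 + (1/3)·R2: [0, 0, -11/3, 0]
R4 ← R4 + (37/51)·R3: [0, 0, 0, -77/51]
R5 ← R5 + (28/51)·R3: [0, 0, 0, -407/51]
R6 ← R6 + (11/51)·R3: [0, 0, 0, -220/51]
R5 ← R5 − (37/7)·R4: [0, 0, 0, 0]
R6 ← R6 − (20/7)·R4: [0, 0, 0, 0]
4 nonzero rows, so rank(M) = 4.
M has 4 columns; by rank–nullity, nullity = 4 − 4 = 0.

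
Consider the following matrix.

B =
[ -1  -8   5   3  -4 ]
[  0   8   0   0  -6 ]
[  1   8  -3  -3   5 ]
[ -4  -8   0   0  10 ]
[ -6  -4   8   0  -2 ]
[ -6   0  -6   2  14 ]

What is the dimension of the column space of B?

Row reduce to echelon form.
R3 ← R3 + R1: [0, 0, 2, 0, 1]
R4 ← R4 − (4)·R1: [0, 24, -20, -12, 26]
R5 ← R5 − (6)·R1: [0, 44, -22, -18, 22]
R6 ← R6 − (6)·R1: [0, 48, -36, -16, 38]
R4 ← R4 − (3)·R2: [0, 0, -20, -12, 44]
R5 ← R5 − (11/2)·R2: [0, 0, -22, -18, 55]
R6 ← R6 − (6)·R2: [0, 0, -36, -16, 74]
R4 ← R4 + (10)·R3: [0, 0, 0, -12, 54]
R5 ← R5 + (11)·R3: [0, 0, 0, -18, 66]
R6 ← R6 + (18)·R3: [0, 0, 0, -16, 92]
R5 ← R5 − (3/2)·R4: [0, 0, 0, 0, -15]
R6 ← R6 − (4/3)·R4: [0, 0, 0, 0, 20]
R6 ← R6 + (4/3)·R5: [0, 0, 0, 0, 0]
Echelon form has 5 nonzero rows, so rank(B) = 5.
The column space has dimension equal to the rank: 5.

5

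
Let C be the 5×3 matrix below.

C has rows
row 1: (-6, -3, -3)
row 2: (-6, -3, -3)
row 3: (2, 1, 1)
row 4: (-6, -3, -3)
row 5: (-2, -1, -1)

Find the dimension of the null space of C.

2

Row reduce to echelon form.
R2 ← R2 − R1: [0, 0, 0]
R3 ← R3 + (1/3)·R1: [0, 0, 0]
R4 ← R4 − R1: [0, 0, 0]
R5 ← R5 − (1/3)·R1: [0, 0, 0]
1 nonzero row, so rank(C) = 1.
C has 3 columns; by rank–nullity, nullity = 3 − 1 = 2.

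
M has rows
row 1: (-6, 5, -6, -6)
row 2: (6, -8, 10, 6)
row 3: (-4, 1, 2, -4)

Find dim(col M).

Row reduce to echelon form.
R2 ← R2 + R1: [0, -3, 4, 0]
R3 ← R3 − (2/3)·R1: [0, -7/3, 6, 0]
R3 ← R3 − (7/9)·R2: [0, 0, 26/9, 0]
Echelon form has 3 nonzero rows, so rank(M) = 3.
The column space has dimension equal to the rank: 3.

3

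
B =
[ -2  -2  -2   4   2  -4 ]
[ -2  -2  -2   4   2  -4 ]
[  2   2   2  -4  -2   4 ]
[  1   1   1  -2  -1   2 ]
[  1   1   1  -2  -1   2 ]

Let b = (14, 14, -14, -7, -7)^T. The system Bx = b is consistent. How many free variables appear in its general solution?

Row reduce the augmented matrix [B | b].
R2 ← R2 − R1: [0, 0, 0, 0, 0, 0, 0]
R3 ← R3 + R1: [0, 0, 0, 0, 0, 0, 0]
R4 ← R4 + (1/2)·R1: [0, 0, 0, 0, 0, 0, 0]
R5 ← R5 + (1/2)·R1: [0, 0, 0, 0, 0, 0, 0]
The echelon form has 1 nonzero rows, and every pivot lies in the first 6 columns, so rank(B) = rank([B|b]) = 1.
The system is consistent.
Free variables = (unknowns) − (rank) = 6 − 1 = 5.

5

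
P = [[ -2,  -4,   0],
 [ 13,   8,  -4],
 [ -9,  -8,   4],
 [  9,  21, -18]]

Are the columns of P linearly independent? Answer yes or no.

yes

Row reduce P to echelon form.
R2 ← R2 + (13/2)·R1: [0, -18, -4]
R3 ← R3 − (9/2)·R1: [0, 10, 4]
R4 ← R4 + (9/2)·R1: [0, 3, -18]
R3 ← R3 + (5/9)·R2: [0, 0, 16/9]
R4 ← R4 + (1/6)·R2: [0, 0, -56/3]
R4 ← R4 + (21/2)·R3: [0, 0, 0]
3 pivots among 3 columns.
Every column is a pivot column, so the columns are linearly independent.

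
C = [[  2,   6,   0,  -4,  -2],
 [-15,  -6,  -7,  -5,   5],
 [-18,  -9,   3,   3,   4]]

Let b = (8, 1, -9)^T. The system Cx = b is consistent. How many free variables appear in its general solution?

2

Row reduce the augmented matrix [C | b].
R2 ← R2 + (15/2)·R1: [0, 39, -7, -35, -10, 61]
R3 ← R3 + (9)·R1: [0, 45, 3, -33, -14, 63]
R3 ← R3 − (15/13)·R2: [0, 0, 144/13, 96/13, -32/13, -96/13]
The echelon form has 3 nonzero rows, and every pivot lies in the first 5 columns, so rank(C) = rank([C|b]) = 3.
The system is consistent.
Free variables = (unknowns) − (rank) = 5 − 3 = 2.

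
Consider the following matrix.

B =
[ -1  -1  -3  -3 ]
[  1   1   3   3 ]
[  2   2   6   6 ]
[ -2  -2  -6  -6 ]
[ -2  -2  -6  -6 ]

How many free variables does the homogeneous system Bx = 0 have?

Row reduce to echelon form.
R2 ← R2 + R1: [0, 0, 0, 0]
R3 ← R3 + (2)·R1: [0, 0, 0, 0]
R4 ← R4 − (2)·R1: [0, 0, 0, 0]
R5 ← R5 − (2)·R1: [0, 0, 0, 0]
1 nonzero row, so rank(B) = 1.
B has 4 columns; by rank–nullity, nullity = 4 − 1 = 3.

3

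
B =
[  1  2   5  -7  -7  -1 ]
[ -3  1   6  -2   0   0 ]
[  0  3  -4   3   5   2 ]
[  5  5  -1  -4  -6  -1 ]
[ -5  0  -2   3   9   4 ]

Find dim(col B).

4

Row reduce to echelon form.
R2 ← R2 + (3)·R1: [0, 7, 21, -23, -21, -3]
R4 ← R4 − (5)·R1: [0, -5, -26, 31, 29, 4]
R5 ← R5 + (5)·R1: [0, 10, 23, -32, -26, -1]
R3 ← R3 − (3/7)·R2: [0, 0, -13, 90/7, 14, 23/7]
R4 ← R4 + (5/7)·R2: [0, 0, -11, 102/7, 14, 13/7]
R5 ← R5 − (10/7)·R2: [0, 0, -7, 6/7, 4, 23/7]
R4 ← R4 − (11/13)·R3: [0, 0, 0, 48/13, 28/13, -12/13]
R5 ← R5 − (7/13)·R3: [0, 0, 0, -552/91, -46/13, 138/91]
R5 ← R5 + (23/14)·R4: [0, 0, 0, 0, 0, 0]
Echelon form has 4 nonzero rows, so rank(B) = 4.
The column space has dimension equal to the rank: 4.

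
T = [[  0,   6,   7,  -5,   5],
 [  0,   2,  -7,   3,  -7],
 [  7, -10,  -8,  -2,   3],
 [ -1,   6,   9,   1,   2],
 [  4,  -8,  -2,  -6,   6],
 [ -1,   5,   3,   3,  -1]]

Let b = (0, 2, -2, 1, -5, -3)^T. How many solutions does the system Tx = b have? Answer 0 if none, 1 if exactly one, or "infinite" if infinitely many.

Row reduce the augmented matrix [T | b].
Swap R1 ↔ R3
R4 ← R4 + (1/7)·R1: [0, 32/7, 55/7, 5/7, 17/7, 5/7]
R5 ← R5 − (4/7)·R1: [0, -16/7, 18/7, -34/7, 30/7, -27/7]
R6 ← R6 + (1/7)·R1: [0, 25/7, 13/7, 19/7, -4/7, -23/7]
R3 ← R3 − (3)·R2: [0, 0, 28, -14, 26, -6]
R4 ← R4 − (16/7)·R2: [0, 0, 167/7, -43/7, 129/7, -27/7]
R5 ← R5 + (8/7)·R2: [0, 0, -38/7, -10/7, -26/7, -11/7]
R6 ← R6 − (25/14)·R2: [0, 0, 201/14, -37/14, 167/14, -48/7]
R4 ← R4 − (167/196)·R3: [0, 0, 0, 81/14, -365/98, 123/98]
R5 ← R5 + (19/98)·R3: [0, 0, 0, -29/7, 65/49, -134/49]
R6 ← R6 − (201/392)·R3: [0, 0, 0, 127/28, -275/196, -741/196]
R5 ← R5 + (58/81)·R4: [0, 0, 0, 0, -760/567, -347/189]
R6 ← R6 − (127/162)·R4: [0, 0, 0, 0, 860/567, -1801/378]
R6 ← R6 + (43/38)·R5: [0, 0, 0, 0, 0, -130/19]
The echelon form has 6 nonzero rows; the last pivot sits in the augmented column, so rank(T) = 5 but rank([T|b]) = 6.
Since the ranks differ, the system is inconsistent.
It has no solutions.

0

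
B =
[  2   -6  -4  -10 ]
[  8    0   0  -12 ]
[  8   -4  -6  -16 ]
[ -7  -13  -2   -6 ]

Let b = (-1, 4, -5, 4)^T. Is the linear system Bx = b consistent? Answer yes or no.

Row reduce the augmented matrix [B | b].
R2 ← R2 − (4)·R1: [0, 24, 16, 28, 8]
R3 ← R3 − (4)·R1: [0, 20, 10, 24, -1]
R4 ← R4 + (7/2)·R1: [0, -34, -16, -41, 1/2]
R3 ← R3 − (5/6)·R2: [0, 0, -10/3, 2/3, -23/3]
R4 ← R4 + (17/12)·R2: [0, 0, 20/3, -4/3, 71/6]
R4 ← R4 + (2)·R3: [0, 0, 0, 0, -7/2]
The echelon form has 4 nonzero rows; the last pivot sits in the augmented column, so rank(B) = 3 but rank([B|b]) = 4.
Since the ranks differ, the system is inconsistent.

no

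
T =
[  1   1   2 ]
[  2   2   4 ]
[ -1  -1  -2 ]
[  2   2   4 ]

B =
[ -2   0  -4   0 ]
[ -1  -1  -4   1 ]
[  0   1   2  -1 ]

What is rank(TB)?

First compute TB:
[[ -3,   1,  -4,  -1],
 [ -6,   2,  -8,  -2],
 [  3,  -1,   4,   1],
 [ -6,   2,  -8,  -2]]
Now row reduce the product.
R2 ← R2 − (2)·R1: [0, 0, 0, 0]
R3 ← R3 + R1: [0, 0, 0, 0]
R4 ← R4 − (2)·R1: [0, 0, 0, 0]
1 nonzero row, so rank(TB) = 1.

1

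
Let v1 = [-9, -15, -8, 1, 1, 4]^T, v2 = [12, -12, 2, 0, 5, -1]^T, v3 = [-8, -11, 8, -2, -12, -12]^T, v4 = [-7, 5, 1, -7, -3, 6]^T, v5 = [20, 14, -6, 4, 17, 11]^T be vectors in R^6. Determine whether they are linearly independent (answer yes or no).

Form the matrix with these vectors as rows and row reduce.
R2 ← R2 + (4/3)·R1: [0, -32, -26/3, 4/3, 19/3, 13/3]
R3 ← R3 − (8/9)·R1: [0, 7/3, 136/9, -26/9, -116/9, -140/9]
R4 ← R4 − (7/9)·R1: [0, 50/3, 65/9, -70/9, -34/9, 26/9]
R5 ← R5 + (20/9)·R1: [0, -58/3, -214/9, 56/9, 173/9, 179/9]
R3 ← R3 + (7/96)·R2: [0, 0, 695/48, -67/24, -1193/96, -1463/96]
R4 ← R4 + (25/48)·R2: [0, 0, 65/24, -85/12, -23/48, 247/48]
R5 ← R5 − (29/48)·R2: [0, 0, -445/24, 65/12, 739/48, 829/48]
R4 ← R4 − (26/139)·R3: [0, 0, 0, -912/139, 513/278, 2223/278]
R5 ← R5 + (178/139)·R3: [0, 0, 0, 256/139, -72/139, -312/139]
R5 ← R5 + (16/57)·R4: [0, 0, 0, 0, 0, 0]
4 nonzero rows, so the 5 vectors span a space of dimension 4.
Since 4 < 5, the vectors are linearly dependent.

no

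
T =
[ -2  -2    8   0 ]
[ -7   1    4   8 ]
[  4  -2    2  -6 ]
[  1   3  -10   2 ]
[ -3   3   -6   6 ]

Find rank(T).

2

Row reduce to echelon form.
R2 ← R2 − (7/2)·R1: [0, 8, -24, 8]
R3 ← R3 + (2)·R1: [0, -6, 18, -6]
R4 ← R4 + (1/2)·R1: [0, 2, -6, 2]
R5 ← R5 − (3/2)·R1: [0, 6, -18, 6]
R3 ← R3 + (3/4)·R2: [0, 0, 0, 0]
R4 ← R4 − (1/4)·R2: [0, 0, 0, 0]
R5 ← R5 − (3/4)·R2: [0, 0, 0, 0]
Echelon form has 2 nonzero rows, so rank(T) = 2.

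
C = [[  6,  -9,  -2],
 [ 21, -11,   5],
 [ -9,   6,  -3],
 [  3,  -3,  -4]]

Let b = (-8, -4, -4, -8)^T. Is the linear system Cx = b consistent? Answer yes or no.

no

Row reduce the augmented matrix [C | b].
R2 ← R2 − (7/2)·R1: [0, 41/2, 12, 24]
R3 ← R3 + (3/2)·R1: [0, -15/2, -6, -16]
R4 ← R4 − (1/2)·R1: [0, 3/2, -3, -4]
R3 ← R3 + (15/41)·R2: [0, 0, -66/41, -296/41]
R4 ← R4 − (3/41)·R2: [0, 0, -159/41, -236/41]
R4 ← R4 − (53/22)·R3: [0, 0, 0, 128/11]
The echelon form has 4 nonzero rows; the last pivot sits in the augmented column, so rank(C) = 3 but rank([C|b]) = 4.
Since the ranks differ, the system is inconsistent.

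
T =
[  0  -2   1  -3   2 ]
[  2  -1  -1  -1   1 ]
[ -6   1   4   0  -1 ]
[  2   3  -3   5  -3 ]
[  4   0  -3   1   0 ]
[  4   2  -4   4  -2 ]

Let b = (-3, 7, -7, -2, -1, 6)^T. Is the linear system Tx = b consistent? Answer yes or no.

Row reduce the augmented matrix [T | b].
Swap R1 ↔ R2
R3 ← R3 + (3)·R1: [0, -2, 1, -3, 2, 14]
R4 ← R4 − R1: [0, 4, -2, 6, -4, -9]
R5 ← R5 − (2)·R1: [0, 2, -1, 3, -2, -15]
R6 ← R6 − (2)·R1: [0, 4, -2, 6, -4, -8]
R3 ← R3 − R2: [0, 0, 0, 0, 0, 17]
R4 ← R4 + (2)·R2: [0, 0, 0, 0, 0, -15]
R5 ← R5 + R2: [0, 0, 0, 0, 0, -18]
R6 ← R6 + (2)·R2: [0, 0, 0, 0, 0, -14]
R4 ← R4 + (15/17)·R3: [0, 0, 0, 0, 0, 0]
R5 ← R5 + (18/17)·R3: [0, 0, 0, 0, 0, 0]
R6 ← R6 + (14/17)·R3: [0, 0, 0, 0, 0, 0]
The echelon form has 3 nonzero rows; the last pivot sits in the augmented column, so rank(T) = 2 but rank([T|b]) = 3.
Since the ranks differ, the system is inconsistent.

no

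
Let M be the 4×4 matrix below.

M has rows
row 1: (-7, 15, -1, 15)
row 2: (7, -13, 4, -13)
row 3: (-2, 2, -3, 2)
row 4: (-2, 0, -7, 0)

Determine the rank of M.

Row reduce to echelon form.
R2 ← R2 + R1: [0, 2, 3, 2]
R3 ← R3 − (2/7)·R1: [0, -16/7, -19/7, -16/7]
R4 ← R4 − (2/7)·R1: [0, -30/7, -47/7, -30/7]
R3 ← R3 + (8/7)·R2: [0, 0, 5/7, 0]
R4 ← R4 + (15/7)·R2: [0, 0, -2/7, 0]
R4 ← R4 + (2/5)·R3: [0, 0, 0, 0]
Echelon form has 3 nonzero rows, so rank(M) = 3.

3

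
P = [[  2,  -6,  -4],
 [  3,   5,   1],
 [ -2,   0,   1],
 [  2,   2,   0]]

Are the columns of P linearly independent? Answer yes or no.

no

Row reduce P to echelon form.
R2 ← R2 − (3/2)·R1: [0, 14, 7]
R3 ← R3 + R1: [0, -6, -3]
R4 ← R4 − R1: [0, 8, 4]
R3 ← R3 + (3/7)·R2: [0, 0, 0]
R4 ← R4 − (4/7)·R2: [0, 0, 0]
2 pivots among 3 columns.
Only 2 < 3 pivot columns, so the columns are linearly dependent.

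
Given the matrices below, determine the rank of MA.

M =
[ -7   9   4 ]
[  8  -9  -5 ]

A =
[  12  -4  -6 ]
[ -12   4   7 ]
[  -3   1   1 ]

First compute MA:
[[-204,  68, 109],
 [219, -73, -116]]
Now row reduce the product.
R2 ← R2 + (73/68)·R1: [0, 0, 69/68]
2 nonzero rows, so rank(MA) = 2.

2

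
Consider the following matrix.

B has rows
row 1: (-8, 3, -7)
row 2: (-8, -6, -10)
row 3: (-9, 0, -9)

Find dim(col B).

2

Row reduce to echelon form.
R2 ← R2 − R1: [0, -9, -3]
R3 ← R3 − (9/8)·R1: [0, -27/8, -9/8]
R3 ← R3 − (3/8)·R2: [0, 0, 0]
Echelon form has 2 nonzero rows, so rank(B) = 2.
The column space has dimension equal to the rank: 2.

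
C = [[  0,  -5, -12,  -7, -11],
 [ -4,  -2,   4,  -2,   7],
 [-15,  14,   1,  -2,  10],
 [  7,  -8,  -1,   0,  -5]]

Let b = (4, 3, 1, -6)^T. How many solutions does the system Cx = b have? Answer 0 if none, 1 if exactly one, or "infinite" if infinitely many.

0

Row reduce the augmented matrix [C | b].
Swap R1 ↔ R2
R3 ← R3 − (15/4)·R1: [0, 43/2, -14, 11/2, -65/4, -41/4]
R4 ← R4 + (7/4)·R1: [0, -23/2, 6, -7/2, 29/4, -3/4]
R3 ← R3 + (43/10)·R2: [0, 0, -328/5, -123/5, -1271/20, 139/20]
R4 ← R4 − (23/10)·R2: [0, 0, 168/5, 63/5, 651/20, -199/20]
R4 ← R4 + (21/41)·R3: [0, 0, 0, 0, 0, -262/41]
The echelon form has 4 nonzero rows; the last pivot sits in the augmented column, so rank(C) = 3 but rank([C|b]) = 4.
Since the ranks differ, the system is inconsistent.
It has no solutions.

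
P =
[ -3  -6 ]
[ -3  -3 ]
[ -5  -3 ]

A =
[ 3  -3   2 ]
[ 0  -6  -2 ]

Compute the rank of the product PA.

First compute PA:
[[ -9,  45,   6],
 [ -9,  27,   0],
 [-15,  33,  -4]]
Now row reduce the product.
R2 ← R2 − R1: [0, -18, -6]
R3 ← R3 − (5/3)·R1: [0, -42, -14]
R3 ← R3 − (7/3)·R2: [0, 0, 0]
2 nonzero rows, so rank(PA) = 2.

2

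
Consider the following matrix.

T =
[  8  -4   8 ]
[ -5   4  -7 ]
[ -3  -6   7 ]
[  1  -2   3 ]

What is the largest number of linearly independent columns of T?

Row reduce to echelon form.
R2 ← R2 + (5/8)·R1: [0, 3/2, -2]
R3 ← R3 + (3/8)·R1: [0, -15/2, 10]
R4 ← R4 − (1/8)·R1: [0, -3/2, 2]
R3 ← R3 + (5)·R2: [0, 0, 0]
R4 ← R4 + R2: [0, 0, 0]
Echelon form has 2 nonzero rows, so rank(T) = 2.
The rank gives the maximum number of linearly independent columns: 2.

2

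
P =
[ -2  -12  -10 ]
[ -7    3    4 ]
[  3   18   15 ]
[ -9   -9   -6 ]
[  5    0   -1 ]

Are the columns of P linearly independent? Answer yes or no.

no

Row reduce P to echelon form.
R2 ← R2 − (7/2)·R1: [0, 45, 39]
R3 ← R3 + (3/2)·R1: [0, 0, 0]
R4 ← R4 − (9/2)·R1: [0, 45, 39]
R5 ← R5 + (5/2)·R1: [0, -30, -26]
R4 ← R4 − R2: [0, 0, 0]
R5 ← R5 + (2/3)·R2: [0, 0, 0]
2 pivots among 3 columns.
Only 2 < 3 pivot columns, so the columns are linearly dependent.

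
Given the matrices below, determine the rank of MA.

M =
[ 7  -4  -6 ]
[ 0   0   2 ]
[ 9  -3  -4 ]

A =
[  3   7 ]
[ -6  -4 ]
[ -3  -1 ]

2

First compute MA:
[[ 63,  71],
 [ -6,  -2],
 [ 57,  79]]
Now row reduce the product.
R2 ← R2 + (2/21)·R1: [0, 100/21]
R3 ← R3 − (19/21)·R1: [0, 310/21]
R3 ← R3 − (31/10)·R2: [0, 0]
2 nonzero rows, so rank(MA) = 2.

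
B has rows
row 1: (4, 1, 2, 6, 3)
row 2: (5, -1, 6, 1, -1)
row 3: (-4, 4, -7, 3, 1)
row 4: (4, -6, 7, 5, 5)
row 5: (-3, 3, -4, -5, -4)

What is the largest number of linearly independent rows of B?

4

Row reduce to echelon form.
R2 ← R2 − (5/4)·R1: [0, -9/4, 7/2, -13/2, -19/4]
R3 ← R3 + R1: [0, 5, -5, 9, 4]
R4 ← R4 − R1: [0, -7, 5, -1, 2]
R5 ← R5 + (3/4)·R1: [0, 15/4, -5/2, -1/2, -7/4]
R3 ← R3 + (20/9)·R2: [0, 0, 25/9, -49/9, -59/9]
R4 ← R4 − (28/9)·R2: [0, 0, -53/9, 173/9, 151/9]
R5 ← R5 + (5/3)·R2: [0, 0, 10/3, -34/3, -29/3]
R4 ← R4 + (53/25)·R3: [0, 0, 0, 192/25, 72/25]
R5 ← R5 − (6/5)·R3: [0, 0, 0, -24/5, -9/5]
R5 ← R5 + (5/8)·R4: [0, 0, 0, 0, 0]
Echelon form has 4 nonzero rows, so rank(B) = 4.
The rank gives the maximum number of linearly independent rows: 4.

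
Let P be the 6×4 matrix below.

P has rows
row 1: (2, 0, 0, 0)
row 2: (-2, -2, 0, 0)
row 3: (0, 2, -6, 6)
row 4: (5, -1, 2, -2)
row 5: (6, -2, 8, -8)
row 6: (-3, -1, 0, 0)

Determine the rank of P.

Row reduce to echelon form.
R2 ← R2 + R1: [0, -2, 0, 0]
R4 ← R4 − (5/2)·R1: [0, -1, 2, -2]
R5 ← R5 − (3)·R1: [0, -2, 8, -8]
R6 ← R6 + (3/2)·R1: [0, -1, 0, 0]
R3 ← R3 + R2: [0, 0, -6, 6]
R4 ← R4 − (1/2)·R2: [0, 0, 2, -2]
R5 ← R5 − R2: [0, 0, 8, -8]
R6 ← R6 − (1/2)·R2: [0, 0, 0, 0]
R4 ← R4 + (1/3)·R3: [0, 0, 0, 0]
R5 ← R5 + (4/3)·R3: [0, 0, 0, 0]
Echelon form has 3 nonzero rows, so rank(P) = 3.

3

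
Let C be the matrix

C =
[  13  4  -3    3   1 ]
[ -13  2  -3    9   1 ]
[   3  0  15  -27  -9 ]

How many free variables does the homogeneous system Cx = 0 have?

Row reduce to echelon form.
R2 ← R2 + R1: [0, 6, -6, 12, 2]
R3 ← R3 − (3/13)·R1: [0, -12/13, 204/13, -360/13, -120/13]
R3 ← R3 + (2/13)·R2: [0, 0, 192/13, -336/13, -116/13]
3 nonzero rows, so rank(C) = 3.
C has 5 columns; by rank–nullity, nullity = 5 − 3 = 2.

2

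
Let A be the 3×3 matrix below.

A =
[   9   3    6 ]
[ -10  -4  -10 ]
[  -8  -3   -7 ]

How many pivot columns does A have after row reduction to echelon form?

Row reduce to echelon form.
R2 ← R2 + (10/9)·R1: [0, -2/3, -10/3]
R3 ← R3 + (8/9)·R1: [0, -1/3, -5/3]
R3 ← R3 − (1/2)·R2: [0, 0, 0]
Echelon form has 2 nonzero rows, so rank(A) = 2.
Each nonzero row contributes one pivot column: 2 pivot columns.

2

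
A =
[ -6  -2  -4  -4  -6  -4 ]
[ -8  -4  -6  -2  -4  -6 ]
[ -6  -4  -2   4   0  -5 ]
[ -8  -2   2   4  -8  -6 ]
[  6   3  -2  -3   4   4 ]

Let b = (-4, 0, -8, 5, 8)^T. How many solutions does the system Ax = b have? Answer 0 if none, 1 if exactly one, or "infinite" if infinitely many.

Row reduce the augmented matrix [A | b].
R2 ← R2 − (4/3)·R1: [0, -4/3, -2/3, 10/3, 4, -2/3, 16/3]
R3 ← R3 − R1: [0, -2, 2, 8, 6, -1, -4]
R4 ← R4 − (4/3)·R1: [0, 2/3, 22/3, 28/3, 0, -2/3, 31/3]
R5 ← R5 + R1: [0, 1, -6, -7, -2, 0, 4]
R3 ← R3 − (3/2)·R2: [0, 0, 3, 3, 0, 0, -12]
R4 ← R4 + (1/2)·R2: [0, 0, 7, 11, 2, -1, 13]
R5 ← R5 + (3/4)·R2: [0, 0, -13/2, -9/2, 1, -1/2, 8]
R4 ← R4 − (7/3)·R3: [0, 0, 0, 4, 2, -1, 41]
R5 ← R5 + (13/6)·R3: [0, 0, 0, 2, 1, -1/2, -18]
R5 ← R5 − (1/2)·R4: [0, 0, 0, 0, 0, 0, -77/2]
The echelon form has 5 nonzero rows; the last pivot sits in the augmented column, so rank(A) = 4 but rank([A|b]) = 5.
Since the ranks differ, the system is inconsistent.
It has no solutions.

0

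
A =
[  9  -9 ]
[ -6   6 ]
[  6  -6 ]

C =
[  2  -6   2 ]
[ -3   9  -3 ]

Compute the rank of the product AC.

1

First compute AC:
[[ 45, -135,  45],
 [-30,  90, -30],
 [ 30, -90,  30]]
Now row reduce the product.
R2 ← R2 + (2/3)·R1: [0, 0, 0]
R3 ← R3 − (2/3)·R1: [0, 0, 0]
1 nonzero row, so rank(AC) = 1.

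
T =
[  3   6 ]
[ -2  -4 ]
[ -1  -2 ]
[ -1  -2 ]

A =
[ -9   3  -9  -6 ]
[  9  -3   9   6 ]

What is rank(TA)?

1

First compute TA:
[[ 27,  -9,  27,  18],
 [-18,   6, -18, -12],
 [ -9,   3,  -9,  -6],
 [ -9,   3,  -9,  -6]]
Now row reduce the product.
R2 ← R2 + (2/3)·R1: [0, 0, 0, 0]
R3 ← R3 + (1/3)·R1: [0, 0, 0, 0]
R4 ← R4 + (1/3)·R1: [0, 0, 0, 0]
1 nonzero row, so rank(TA) = 1.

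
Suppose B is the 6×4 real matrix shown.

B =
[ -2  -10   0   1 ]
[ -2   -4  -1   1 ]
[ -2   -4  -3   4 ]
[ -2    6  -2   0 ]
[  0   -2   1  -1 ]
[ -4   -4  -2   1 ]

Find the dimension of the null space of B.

Row reduce to echelon form.
R2 ← R2 − R1: [0, 6, -1, 0]
R3 ← R3 − R1: [0, 6, -3, 3]
R4 ← R4 − R1: [0, 16, -2, -1]
R6 ← R6 − (2)·R1: [0, 16, -2, -1]
R3 ← R3 − R2: [0, 0, -2, 3]
R4 ← R4 − (8/3)·R2: [0, 0, 2/3, -1]
R5 ← R5 + (1/3)·R2: [0, 0, 2/3, -1]
R6 ← R6 − (8/3)·R2: [0, 0, 2/3, -1]
R4 ← R4 + (1/3)·R3: [0, 0, 0, 0]
R5 ← R5 + (1/3)·R3: [0, 0, 0, 0]
R6 ← R6 + (1/3)·R3: [0, 0, 0, 0]
3 nonzero rows, so rank(B) = 3.
B has 4 columns; by rank–nullity, nullity = 4 − 3 = 1.

1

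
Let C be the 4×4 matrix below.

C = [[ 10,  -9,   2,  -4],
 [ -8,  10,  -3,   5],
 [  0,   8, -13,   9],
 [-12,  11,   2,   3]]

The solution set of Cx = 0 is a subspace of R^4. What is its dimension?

Row reduce to echelon form.
R2 ← R2 + (4/5)·R1: [0, 14/5, -7/5, 9/5]
R4 ← R4 + (6/5)·R1: [0, 1/5, 22/5, -9/5]
R3 ← R3 − (20/7)·R2: [0, 0, -9, 27/7]
R4 ← R4 − (1/14)·R2: [0, 0, 9/2, -27/14]
R4 ← R4 + (1/2)·R3: [0, 0, 0, 0]
3 nonzero rows, so rank(C) = 3.
C has 4 columns; by rank–nullity, nullity = 4 − 3 = 1.

1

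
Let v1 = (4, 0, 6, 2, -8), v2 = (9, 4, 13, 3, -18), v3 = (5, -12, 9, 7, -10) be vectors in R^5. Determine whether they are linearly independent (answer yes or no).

no

Form the matrix with these vectors as rows and row reduce.
R2 ← R2 − (9/4)·R1: [0, 4, -1/2, -3/2, 0]
R3 ← R3 − (5/4)·R1: [0, -12, 3/2, 9/2, 0]
R3 ← R3 + (3)·R2: [0, 0, 0, 0, 0]
2 nonzero rows, so the 3 vectors span a space of dimension 2.
Since 2 < 3, the vectors are linearly dependent.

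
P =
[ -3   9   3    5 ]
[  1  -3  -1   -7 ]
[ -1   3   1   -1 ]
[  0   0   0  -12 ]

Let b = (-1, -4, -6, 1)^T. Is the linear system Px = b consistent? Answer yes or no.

no

Row reduce the augmented matrix [P | b].
R2 ← R2 + (1/3)·R1: [0, 0, 0, -16/3, -13/3]
R3 ← R3 − (1/3)·R1: [0, 0, 0, -8/3, -17/3]
R3 ← R3 − (1/2)·R2: [0, 0, 0, 0, -7/2]
R4 ← R4 − (9/4)·R2: [0, 0, 0, 0, 43/4]
R4 ← R4 + (43/14)·R3: [0, 0, 0, 0, 0]
The echelon form has 3 nonzero rows; the last pivot sits in the augmented column, so rank(P) = 2 but rank([P|b]) = 3.
Since the ranks differ, the system is inconsistent.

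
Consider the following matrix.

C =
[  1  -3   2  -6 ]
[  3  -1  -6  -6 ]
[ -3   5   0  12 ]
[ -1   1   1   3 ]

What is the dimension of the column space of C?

Row reduce to echelon form.
R2 ← R2 − (3)·R1: [0, 8, -12, 12]
R3 ← R3 + (3)·R1: [0, -4, 6, -6]
R4 ← R4 + R1: [0, -2, 3, -3]
R3 ← R3 + (1/2)·R2: [0, 0, 0, 0]
R4 ← R4 + (1/4)·R2: [0, 0, 0, 0]
Echelon form has 2 nonzero rows, so rank(C) = 2.
The column space has dimension equal to the rank: 2.

2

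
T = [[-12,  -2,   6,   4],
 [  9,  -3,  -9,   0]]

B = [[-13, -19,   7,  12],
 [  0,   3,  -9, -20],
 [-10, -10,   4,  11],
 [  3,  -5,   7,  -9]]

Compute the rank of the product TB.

First compute TB:
[[108, 142, -14, -74],
 [-27, -90,  54,  69]]
Now row reduce the product.
R2 ← R2 + (1/4)·R1: [0, -109/2, 101/2, 101/2]
2 nonzero rows, so rank(TB) = 2.

2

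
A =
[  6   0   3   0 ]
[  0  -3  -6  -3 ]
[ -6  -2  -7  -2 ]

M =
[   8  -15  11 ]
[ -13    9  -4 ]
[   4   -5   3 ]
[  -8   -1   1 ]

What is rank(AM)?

2

First compute AM:
[[ 60, -105,  75],
 [ 39,   6,  -9],
 [-34, 109, -81]]
Now row reduce the product.
R2 ← R2 − (13/20)·R1: [0, 297/4, -231/4]
R3 ← R3 + (17/30)·R1: [0, 99/2, -77/2]
R3 ← R3 − (2/3)·R2: [0, 0, 0]
2 nonzero rows, so rank(AM) = 2.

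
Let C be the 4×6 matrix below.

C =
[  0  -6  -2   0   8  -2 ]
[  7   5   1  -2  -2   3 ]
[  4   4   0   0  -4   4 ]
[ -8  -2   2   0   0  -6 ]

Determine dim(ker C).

Row reduce to echelon form.
Swap R1 ↔ R2
R3 ← R3 − (4/7)·R1: [0, 8/7, -4/7, 8/7, -20/7, 16/7]
R4 ← R4 + (8/7)·R1: [0, 26/7, 22/7, -16/7, -16/7, -18/7]
R3 ← R3 + (4/21)·R2: [0, 0, -20/21, 8/7, -4/3, 40/21]
R4 ← R4 + (13/21)·R2: [0, 0, 40/21, -16/7, 8/3, -80/21]
R4 ← R4 + (2)·R3: [0, 0, 0, 0, 0, 0]
3 nonzero rows, so rank(C) = 3.
C has 6 columns; by rank–nullity, nullity = 6 − 3 = 3.

3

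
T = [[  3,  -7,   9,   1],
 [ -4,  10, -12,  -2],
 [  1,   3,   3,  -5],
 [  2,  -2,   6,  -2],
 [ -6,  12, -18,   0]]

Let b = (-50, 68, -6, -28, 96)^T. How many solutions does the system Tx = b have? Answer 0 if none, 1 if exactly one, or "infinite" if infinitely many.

infinite

Row reduce the augmented matrix [T | b].
R2 ← R2 + (4/3)·R1: [0, 2/3, 0, -2/3, 4/3]
R3 ← R3 − (1/3)·R1: [0, 16/3, 0, -16/3, 32/3]
R4 ← R4 − (2/3)·R1: [0, 8/3, 0, -8/3, 16/3]
R5 ← R5 + (2)·R1: [0, -2, 0, 2, -4]
R3 ← R3 − (8)·R2: [0, 0, 0, 0, 0]
R4 ← R4 − (4)·R2: [0, 0, 0, 0, 0]
R5 ← R5 + (3)·R2: [0, 0, 0, 0, 0]
The echelon form has 2 nonzero rows, and every pivot lies in the first 4 columns, so rank(T) = rank([T|b]) = 2.
The system is consistent.
rank = 2 < 4 unknowns, so there are infinitely many solutions.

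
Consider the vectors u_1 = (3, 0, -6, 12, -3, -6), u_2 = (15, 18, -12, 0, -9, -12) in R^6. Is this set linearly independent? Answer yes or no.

yes

Form the matrix with these vectors as rows and row reduce.
R2 ← R2 − (5)·R1: [0, 18, 18, -60, 6, 18]
2 nonzero rows, so the 2 vectors span a space of dimension 2.
Since 2 = 2, the vectors are linearly independent.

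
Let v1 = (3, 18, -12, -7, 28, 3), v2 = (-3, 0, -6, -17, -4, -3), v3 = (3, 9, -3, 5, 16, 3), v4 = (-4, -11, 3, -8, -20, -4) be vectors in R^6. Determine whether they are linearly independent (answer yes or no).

Form the matrix with these vectors as rows and row reduce.
R2 ← R2 + R1: [0, 18, -18, -24, 24, 0]
R3 ← R3 − R1: [0, -9, 9, 12, -12, 0]
R4 ← R4 + (4/3)·R1: [0, 13, -13, -52/3, 52/3, 0]
R3 ← R3 + (1/2)·R2: [0, 0, 0, 0, 0, 0]
R4 ← R4 − (13/18)·R2: [0, 0, 0, 0, 0, 0]
2 nonzero rows, so the 4 vectors span a space of dimension 2.
Since 2 < 4, the vectors are linearly dependent.

no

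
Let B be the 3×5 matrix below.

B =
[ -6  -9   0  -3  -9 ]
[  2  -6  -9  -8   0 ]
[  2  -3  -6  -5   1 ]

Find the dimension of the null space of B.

3

Row reduce to echelon form.
R2 ← R2 + (1/3)·R1: [0, -9, -9, -9, -3]
R3 ← R3 + (1/3)·R1: [0, -6, -6, -6, -2]
R3 ← R3 − (2/3)·R2: [0, 0, 0, 0, 0]
2 nonzero rows, so rank(B) = 2.
B has 5 columns; by rank–nullity, nullity = 5 − 2 = 3.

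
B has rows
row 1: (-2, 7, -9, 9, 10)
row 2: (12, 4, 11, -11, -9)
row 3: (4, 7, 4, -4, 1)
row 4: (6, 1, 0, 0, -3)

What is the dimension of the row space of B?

3

Row reduce to echelon form.
R2 ← R2 + (6)·R1: [0, 46, -43, 43, 51]
R3 ← R3 + (2)·R1: [0, 21, -14, 14, 21]
R4 ← R4 + (3)·R1: [0, 22, -27, 27, 27]
R3 ← R3 − (21/46)·R2: [0, 0, 259/46, -259/46, -105/46]
R4 ← R4 − (11/23)·R2: [0, 0, -148/23, 148/23, 60/23]
R4 ← R4 + (8/7)·R3: [0, 0, 0, 0, 0]
Echelon form has 3 nonzero rows, so rank(B) = 3.
The row space has dimension equal to the rank: 3.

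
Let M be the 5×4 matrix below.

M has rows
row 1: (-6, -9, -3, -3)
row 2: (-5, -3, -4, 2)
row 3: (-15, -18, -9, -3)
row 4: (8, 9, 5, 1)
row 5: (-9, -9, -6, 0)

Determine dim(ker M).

2

Row reduce to echelon form.
R2 ← R2 − (5/6)·R1: [0, 9/2, -3/2, 9/2]
R3 ← R3 − (5/2)·R1: [0, 9/2, -3/2, 9/2]
R4 ← R4 + (4/3)·R1: [0, -3, 1, -3]
R5 ← R5 − (3/2)·R1: [0, 9/2, -3/2, 9/2]
R3 ← R3 − R2: [0, 0, 0, 0]
R4 ← R4 + (2/3)·R2: [0, 0, 0, 0]
R5 ← R5 − R2: [0, 0, 0, 0]
2 nonzero rows, so rank(M) = 2.
M has 4 columns; by rank–nullity, nullity = 4 − 2 = 2.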